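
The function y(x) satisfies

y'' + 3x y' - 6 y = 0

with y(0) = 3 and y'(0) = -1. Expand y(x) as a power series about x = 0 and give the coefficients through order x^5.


Ansatz: y(x) = sum_{n>=0} a_n x^n, so y'(x) = sum_{n>=1} n a_n x^(n-1) and y''(x) = sum_{n>=2} n(n-1) a_n x^(n-2).
Substitute into P(x) y'' + Q(x) y' + R(x) y = 0 with P(x) = 1, Q(x) = 3x, R(x) = -6, and match powers of x.
Initial conditions: a_0 = 3, a_1 = -1.
Setting the coefficient of each power of x to zero and solving order by order (substituting the coefficients already found):
  x^0: 2 a_2 - 6 a_0 = 0  ->  2 a_2 = 6 a_0 = 18  ->  a_2 = 9
  x^1: 6 a_3 - 3 a_1 = 0  ->  6 a_3 = 3 a_1 = -3  ->  a_3 = -1/2
  x^2: 12 a_4 = 0  ->  a_4 = 0
  x^3: 20 a_5 + 3 a_3 = 0  ->  20 a_5 = -3 a_3 = 3/2  ->  a_5 = 3/40
Truncated series: y(x) = 3 - x + 9 x^2 - (1/2) x^3 + (3/40) x^5 + O(x^6).

a_0 = 3; a_1 = -1; a_2 = 9; a_3 = -1/2; a_4 = 0; a_5 = 3/40


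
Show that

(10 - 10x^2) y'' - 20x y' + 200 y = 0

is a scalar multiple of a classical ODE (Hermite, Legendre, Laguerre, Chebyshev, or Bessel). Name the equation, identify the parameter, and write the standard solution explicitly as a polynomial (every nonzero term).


All three coefficients share the factor 10; dividing through by 10 gives  (1 - x^2) y'' - 2x y' + 20 y = 0.
This matches the Legendre equation (1 - x^2) y'' - 2x y' + n(n+1) y = 0 (note the -2x y' term) with n(n+1) = 20, so n = 4; the polynomial solution is P_4(x).
With y = sum_k a_k x^k, matching x^k gives (k+2)(k+1) a_{k+2} = [k(k+1) - n(n+1)] a_k = (k - 4)(k + 5) a_k. The right side vanishes at k = 4, so the series with the parity of 4 terminates at degree 4.
Standard normalization (P_n(1) = 1): leading coefficient (2n)!/(2^n (n!)^2) = 40320/(16*576) = 35/8, so a_4 = 35/8. Work downward with a_k = (k+1)(k+2) a_{k+2} / ((k - 4)(k + 5)):
  a_2 = (3)(4)(35/8) / ((2 - 4)(2 + 5)) = (105/2)/(-14) = -15/4
  a_0 = (1)(2)(-15/4) / ((0 - 4)(0 + 5)) = (-15/2)/(-20) = 3/8
Hence P_4(x) = 35 x^4/8 - 15 x^2/4 + 3/8.

P_4(x); series = 35 x^4/8 - 15 x^2/4 + 3/8


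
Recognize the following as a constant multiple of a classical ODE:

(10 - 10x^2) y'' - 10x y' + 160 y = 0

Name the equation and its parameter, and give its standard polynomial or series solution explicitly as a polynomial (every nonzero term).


All three coefficients share the factor 10; dividing through by 10 gives  (1 - x^2) y'' - x y' + 16 y = 0.
This matches the Chebyshev equation (1 - x^2) y'' - x y' + n^2 y = 0 (note the -x y' term, not -2x y') with n^2 = 16, so n = 4; the polynomial solution is T_4(x).
With y = sum_k a_k x^k, matching x^k gives (k+2)(k+1) a_{k+2} = (k^2 - n^2) a_k = (k - 4)(k + 4) a_k. The right side vanishes at k = 4, so the series with the parity of 4 terminates at degree 4.
Standard normalization: leading coefficient of T_n is 2^(n-1), so a_4 = 2^3 = 8. Work downward with a_k = (k+1)(k+2) a_{k+2} / ((k - 4)(k + 4)):
  a_2 = (3)(4)(8) / ((2 - 4)(2 + 4)) = 96/(-12) = -8
  a_0 = (1)(2)(-8) / ((0 - 4)(0 + 4)) = -16/(-16) = 1
Hence T_4(x) = 8 x^4 - 8 x^2 + 1.

T_4(x); series = 8 x^4 - 8 x^2 + 1


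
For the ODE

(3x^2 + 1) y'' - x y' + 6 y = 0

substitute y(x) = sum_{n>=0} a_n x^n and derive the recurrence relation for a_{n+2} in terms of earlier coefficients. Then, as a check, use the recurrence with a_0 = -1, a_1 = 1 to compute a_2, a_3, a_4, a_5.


Substitute y = sum_n a_n x^n.
(1 + 3 x^2) y'' contributes (n+2)(n+1) a_{n+2} + 3 n(n-1) a_n at x^n.
-x y'(x) contributes -n a_n at x^n.
6 y(x) contributes 6 a_n at x^n.
Matching x^n: (n+2)(n+1) a_{n+2} + (3 n(n-1) - n + 6) a_n = 0.
Thus a_{n+2} = (-3 n(n-1) + n - 6) / ((n+1)(n+2)) * a_n.

Check with a_0 = -1, a_1 = 1 (apply the recurrence for n = 0, 1, 2, 3): a_0 = -1, a_1 = 1, a_2 = 3, a_3 = -5/6, a_4 = -5/2, a_5 = 7/8.

a_(n+2) = (-3 n(n-1) + n - 6) / ((n+1)(n+2)) * a_n; check: a_0 = -1, a_1 = 1, a_2 = 3, a_3 = -5/6, a_4 = -5/2, a_5 = 7/8


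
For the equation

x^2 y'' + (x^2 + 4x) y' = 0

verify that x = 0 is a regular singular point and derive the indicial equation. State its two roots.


Divide by x^2 to reach normal form y'' + P_1(x) y' + P_2(x) y = 0 with P_1(x) = 1 + 4/x and P_2(x) = 0.
x = 0 is a singular point because the y'-coefficient 1 + 4/x has a pole at x = 0.
It is a regular singular point because x P_1(x) = p(x) = x + 4 and x^2 P_2(x) = q(x) = 0 are polynomials, hence analytic at x = 0.
p(0) = 4,  q(0) = 0.
Indicial equation: r(r-1) + p(0) r + q(0) = 0, i.e. r^2 + (p(0) - 1) r + q(0) = 0, i.e. r^2 + 3 r = 0.
Discriminant: (3)^2 - 4(0) = 9, so r = (-3 ± 3)/2.
Solving: r_1 = 0, r_2 = -3.

indicial: r^2 + 3 r = 0; roots r_1 = 0, r_2 = -3


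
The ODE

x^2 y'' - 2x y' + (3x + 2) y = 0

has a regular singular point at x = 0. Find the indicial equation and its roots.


Divide by x^2 to reach normal form y'' + P_1(x) y' + P_2(x) y = 0 with P_1(x) = -2/x and P_2(x) = 3/x + 2/x^2.
x = 0 is a singular point because the y'-coefficient -2/x has a pole at x = 0 and the y-coefficient 3/x + 2/x^2 has a pole at x = 0.
It is a regular singular point because x P_1(x) = p(x) = -2 and x^2 P_2(x) = q(x) = 3x + 2 are polynomials, hence analytic at x = 0.
p(0) = -2,  q(0) = 2.
Indicial equation: r(r-1) + p(0) r + q(0) = 0, i.e. r^2 + (p(0) - 1) r + q(0) = 0, i.e. r^2 - 3 r + 2 = 0.
Discriminant: (-3)^2 - 4(2) = 1, so r = (3 ± 1)/2.
Solving: r_1 = 2, r_2 = 1.

indicial: r^2 - 3 r + 2 = 0; roots r_1 = 2, r_2 = 1


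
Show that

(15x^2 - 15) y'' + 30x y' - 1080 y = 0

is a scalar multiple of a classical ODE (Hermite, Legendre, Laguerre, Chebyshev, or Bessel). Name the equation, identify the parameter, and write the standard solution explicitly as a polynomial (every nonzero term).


All three coefficients share the factor -15; dividing through by -15 gives  (1 - x^2) y'' - 2x y' + 72 y = 0.
This matches the Legendre equation (1 - x^2) y'' - 2x y' + n(n+1) y = 0 (note the -2x y' term) with n(n+1) = 72, so n = 8; the polynomial solution is P_8(x).
With y = sum_k a_k x^k, matching x^k gives (k+2)(k+1) a_{k+2} = [k(k+1) - n(n+1)] a_k = (k - 8)(k + 9) a_k. The right side vanishes at k = 8, so the series with the parity of 8 terminates at degree 8.
Standard normalization (P_n(1) = 1): leading coefficient (2n)!/(2^n (n!)^2) = 20922789888000/(256*1625702400) = 6435/128, so a_8 = 6435/128. Work downward with a_k = (k+1)(k+2) a_{k+2} / ((k - 8)(k + 9)):
  a_6 = (7)(8)(6435/128) / ((6 - 8)(6 + 9)) = (45045/16)/(-30) = -3003/32
  a_4 = (5)(6)(-3003/32) / ((4 - 8)(4 + 9)) = (-45045/16)/(-52) = 3465/64
  a_2 = (3)(4)(3465/64) / ((2 - 8)(2 + 9)) = (10395/16)/(-66) = -315/32
  a_0 = (1)(2)(-315/32) / ((0 - 8)(0 + 9)) = (-315/16)/(-72) = 35/128
Hence P_8(x) = 6435 x^8/128 - 3003 x^6/32 + 3465 x^4/64 - 315 x^2/32 + 35/128.

P_8(x); series = 6435 x^8/128 - 3003 x^6/32 + 3465 x^4/64 - 315 x^2/32 + 35/128


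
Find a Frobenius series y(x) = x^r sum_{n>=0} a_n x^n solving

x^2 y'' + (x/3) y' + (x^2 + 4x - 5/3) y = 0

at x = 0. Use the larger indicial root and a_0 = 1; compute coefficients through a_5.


Write in Frobenius form y'' + (p(x)/x) y' + (q(x)/x^2) y = 0:
  p(x) = 1/3,  q(x) = x^2 + 4x - 5/3.
Indicial equation: r(r-1) + (1/3) r + (-5/3) = 0 -> roots r_1 = 5/3, r_2 = -1.
Take r = r_1 = 5/3. Let y(x) = x^r sum_{n>=0} a_n x^n with a_0 = 1.
Substitute y = x^r sum a_n x^n and match x^{r+n}. The recurrence is
  D(n) a_n + 4 a_{n-1} + 1 a_{n-2} = 0,  where D(n) = (r+n)(r+n-1) + (1/3)(r+n) + (-5/3).
  a_n = [-4 a_{n-1} - 1 a_{n-2}] / D(n).
Since the indicial polynomial factors as (r - r_1)(r - r_2), D(n) = (r_1 + n - r_1)(r_1 + n - r_2) = n(n + 8/3).
Evaluating step by step (a_0 = 1):
  n = 1: D(1) = 1(1 + 8/3) = 11/3; numerator = -4(1) = -4; a_1 = (-4)/(11/3) = -12/11
  n = 2: D(2) = 2(2 + 8/3) = 28/3; numerator = -4(-12/11) - 1(1) = 37/11; a_2 = (37/11)/(28/3) = 111/308
  n = 3: D(3) = 3(3 + 8/3) = 17; numerator = -4(111/308) - 1(-12/11) = -27/77; a_3 = (-27/77)/(17) = -27/1309
  n = 4: D(4) = 4(4 + 8/3) = 80/3; numerator = -4(-27/1309) - 1(111/308) = -1455/5236; a_4 = (-1455/5236)/(80/3) = -873/83776
  n = 5: D(5) = 5(5 + 8/3) = 115/3; numerator = -4(-873/83776) - 1(-27/1309) = 1305/20944; a_5 = (1305/20944)/(115/3) = 783/481712

r = 5/3; a_0 = 1; a_1 = -12/11; a_2 = 111/308; a_3 = -27/1309; a_4 = -873/83776; a_5 = 783/481712


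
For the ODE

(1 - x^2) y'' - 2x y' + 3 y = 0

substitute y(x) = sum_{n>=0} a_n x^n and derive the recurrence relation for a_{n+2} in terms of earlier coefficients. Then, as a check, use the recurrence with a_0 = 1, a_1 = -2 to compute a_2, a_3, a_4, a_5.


Substitute y = sum_n a_n x^n.
(1 - 1 x^2) y'' contributes (n+2)(n+1) a_{n+2} - n(n-1) a_n at x^n.
-2 x y'(x) contributes -2 n a_n at x^n.
3 y(x) contributes 3 a_n at x^n.
Matching x^n: (n+2)(n+1) a_{n+2} + (-n(n-1) - 2 n + 3) a_n = 0.
Thus a_{n+2} = (n(n-1) + 2 n - 3) / ((n+1)(n+2)) * a_n.

Check with a_0 = 1, a_1 = -2 (apply the recurrence for n = 0, 1, 2, 3): a_0 = 1, a_1 = -2, a_2 = -3/2, a_3 = 1/3, a_4 = -3/8, a_5 = 3/20.

a_(n+2) = (n(n-1) + 2 n - 3) / ((n+1)(n+2)) * a_n; check: a_0 = 1, a_1 = -2, a_2 = -3/2, a_3 = 1/3, a_4 = -3/8, a_5 = 3/20


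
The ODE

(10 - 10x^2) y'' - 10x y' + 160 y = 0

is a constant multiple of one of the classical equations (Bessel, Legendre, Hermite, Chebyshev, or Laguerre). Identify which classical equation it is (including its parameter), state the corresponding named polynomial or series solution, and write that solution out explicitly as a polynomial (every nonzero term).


All three coefficients share the factor 10; dividing through by 10 gives  (1 - x^2) y'' - x y' + 16 y = 0.
This matches the Chebyshev equation (1 - x^2) y'' - x y' + n^2 y = 0 (note the -x y' term, not -2x y') with n^2 = 16, so n = 4; the polynomial solution is T_4(x).
With y = sum_k a_k x^k, matching x^k gives (k+2)(k+1) a_{k+2} = (k^2 - n^2) a_k = (k - 4)(k + 4) a_k. The right side vanishes at k = 4, so the series with the parity of 4 terminates at degree 4.
Standard normalization: leading coefficient of T_n is 2^(n-1), so a_4 = 2^3 = 8. Work downward with a_k = (k+1)(k+2) a_{k+2} / ((k - 4)(k + 4)):
  a_2 = (3)(4)(8) / ((2 - 4)(2 + 4)) = 96/(-12) = -8
  a_0 = (1)(2)(-8) / ((0 - 4)(0 + 4)) = -16/(-16) = 1
Hence T_4(x) = 8 x^4 - 8 x^2 + 1.

T_4(x); series = 8 x^4 - 8 x^2 + 1


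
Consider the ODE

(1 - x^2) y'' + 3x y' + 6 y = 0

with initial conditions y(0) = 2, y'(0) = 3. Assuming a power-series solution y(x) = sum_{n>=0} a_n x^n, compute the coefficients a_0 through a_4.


Ansatz: y(x) = sum_{n>=0} a_n x^n, so y'(x) = sum_{n>=1} n a_n x^(n-1) and y''(x) = sum_{n>=2} n(n-1) a_n x^(n-2).
Substitute into P(x) y'' + Q(x) y' + R(x) y = 0 with P(x) = 1 - x^2, Q(x) = 3x, R(x) = 6, and match powers of x.
Initial conditions: a_0 = 2, a_1 = 3.
Setting the coefficient of each power of x to zero and solving order by order (substituting the coefficients already found):
  x^0: 2 a_2 + 6 a_0 = 0  ->  2 a_2 = -6 a_0 = -12  ->  a_2 = -6
  x^1: 6 a_3 + 9 a_1 = 0  ->  6 a_3 = -9 a_1 = -27  ->  a_3 = -9/2
  x^2: 12 a_4 + 10 a_2 = 0  ->  12 a_4 = -10 a_2 = 60  ->  a_4 = 5
Truncated series: y(x) = 2 + 3 x - 6 x^2 - (9/2) x^3 + 5 x^4 + O(x^5).

a_0 = 2; a_1 = 3; a_2 = -6; a_3 = -9/2; a_4 = 5


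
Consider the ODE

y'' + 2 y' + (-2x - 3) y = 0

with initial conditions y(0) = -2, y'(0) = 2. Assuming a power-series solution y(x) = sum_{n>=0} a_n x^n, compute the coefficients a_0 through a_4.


Ansatz: y(x) = sum_{n>=0} a_n x^n, so y'(x) = sum_{n>=1} n a_n x^(n-1) and y''(x) = sum_{n>=2} n(n-1) a_n x^(n-2).
Substitute into P(x) y'' + Q(x) y' + R(x) y = 0 with P(x) = 1, Q(x) = 2, R(x) = -2x - 3, and match powers of x.
Initial conditions: a_0 = -2, a_1 = 2.
Setting the coefficient of each power of x to zero and solving order by order (substituting the coefficients already found):
  x^0: 2 a_2 + 2 a_1 - 3 a_0 = 0  ->  2 a_2 = -2 a_1 + 3 a_0 = -10  ->  a_2 = -5
  x^1: 6 a_3 + 4 a_2 - 3 a_1 - 2 a_0 = 0  ->  6 a_3 = -4 a_2 + 3 a_1 + 2 a_0 = 22  ->  a_3 = 11/3
  x^2: 12 a_4 + 6 a_3 - 3 a_2 - 2 a_1 = 0  ->  12 a_4 = -6 a_3 + 3 a_2 + 2 a_1 = -33  ->  a_4 = -11/4
Truncated series: y(x) = -2 + 2 x - 5 x^2 + (11/3) x^3 - (11/4) x^4 + O(x^5).

a_0 = -2; a_1 = 2; a_2 = -5; a_3 = 11/3; a_4 = -11/4


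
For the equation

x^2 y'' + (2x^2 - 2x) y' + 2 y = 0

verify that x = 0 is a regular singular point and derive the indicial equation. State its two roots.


Divide by x^2 to reach normal form y'' + P_1(x) y' + P_2(x) y = 0 with P_1(x) = 2 - 2/x and P_2(x) = 2/x^2.
x = 0 is a singular point because the y'-coefficient 2 - 2/x has a pole at x = 0 and the y-coefficient 2/x^2 has a pole at x = 0.
It is a regular singular point because x P_1(x) = p(x) = 2x - 2 and x^2 P_2(x) = q(x) = 2 are polynomials, hence analytic at x = 0.
p(0) = -2,  q(0) = 2.
Indicial equation: r(r-1) + p(0) r + q(0) = 0, i.e. r^2 + (p(0) - 1) r + q(0) = 0, i.e. r^2 - 3 r + 2 = 0.
Discriminant: (-3)^2 - 4(2) = 1, so r = (3 ± 1)/2.
Solving: r_1 = 2, r_2 = 1.

indicial: r^2 - 3 r + 2 = 0; roots r_1 = 2, r_2 = 1


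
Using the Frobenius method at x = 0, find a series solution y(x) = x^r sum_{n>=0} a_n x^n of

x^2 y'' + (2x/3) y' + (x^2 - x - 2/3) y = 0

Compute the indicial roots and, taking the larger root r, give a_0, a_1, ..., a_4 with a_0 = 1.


Write in Frobenius form y'' + (p(x)/x) y' + (q(x)/x^2) y = 0:
  p(x) = 2/3,  q(x) = x^2 - x - 2/3.
Indicial equation: r(r-1) + (2/3) r + (-2/3) = 0 -> roots r_1 = 1, r_2 = -2/3.
Take r = r_1 = 1. Let y(x) = x^r sum_{n>=0} a_n x^n with a_0 = 1.
Substitute y = x^r sum a_n x^n and match x^{r+n}. The recurrence is
  D(n) a_n - 1 a_{n-1} + 1 a_{n-2} = 0,  where D(n) = (r+n)(r+n-1) + (2/3)(r+n) + (-2/3).
  a_n = [1 a_{n-1} - 1 a_{n-2}] / D(n).
Since the indicial polynomial factors as (r - r_1)(r - r_2), D(n) = (r_1 + n - r_1)(r_1 + n - r_2) = n(n + 5/3).
Evaluating step by step (a_0 = 1):
  n = 1: D(1) = 1(1 + 5/3) = 8/3; numerator = 1(1) = 1; a_1 = (1)/(8/3) = 3/8
  n = 2: D(2) = 2(2 + 5/3) = 22/3; numerator = 1(3/8) - 1(1) = -5/8; a_2 = (-5/8)/(22/3) = -15/176
  n = 3: D(3) = 3(3 + 5/3) = 14; numerator = 1(-15/176) - 1(3/8) = -81/176; a_3 = (-81/176)/(14) = -81/2464
  n = 4: D(4) = 4(4 + 5/3) = 68/3; numerator = 1(-81/2464) - 1(-15/176) = 129/2464; a_4 = (129/2464)/(68/3) = 387/167552

r = 1; a_0 = 1; a_1 = 3/8; a_2 = -15/176; a_3 = -81/2464; a_4 = 387/167552


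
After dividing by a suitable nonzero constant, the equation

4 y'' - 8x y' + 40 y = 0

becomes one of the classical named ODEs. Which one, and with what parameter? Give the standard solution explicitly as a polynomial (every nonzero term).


All three coefficients share the factor 4; dividing through by 4 gives  y'' - 2x y' + 10 y = 0.
This matches the Hermite equation y'' - 2x y' + 2n y = 0 with 2n = 10, so n = 5; the polynomial solution is H_5(x).
With y = sum_k a_k x^k, matching x^k gives (k+2)(k+1) a_{k+2} = 2(k - n) a_k = 2(k - 5) a_k. The right side vanishes at k = 5, so the series with the parity of 5 terminates at degree 5.
Standard normalization: leading coefficient of H_n is 2^n, so a_5 = 2^5 = 32. Work downward with a_k = (k+1)(k+2) a_{k+2} / (2(k - n)):
  a_3 = (4)(5)(32) / (2(3 - 5)) = 640/(-4) = -160
  a_1 = (2)(3)(-160) / (2(1 - 5)) = -960/(-8) = 120
Hence H_5(x) = 32 x^5 - 160 x^3 + 120 x.

H_5(x); series = 32 x^5 - 160 x^3 + 120 x


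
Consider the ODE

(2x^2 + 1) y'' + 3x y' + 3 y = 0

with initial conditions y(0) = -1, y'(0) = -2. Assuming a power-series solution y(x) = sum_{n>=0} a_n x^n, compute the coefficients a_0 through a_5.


Ansatz: y(x) = sum_{n>=0} a_n x^n, so y'(x) = sum_{n>=1} n a_n x^(n-1) and y''(x) = sum_{n>=2} n(n-1) a_n x^(n-2).
Substitute into P(x) y'' + Q(x) y' + R(x) y = 0 with P(x) = 2x^2 + 1, Q(x) = 3x, R(x) = 3, and match powers of x.
Initial conditions: a_0 = -1, a_1 = -2.
Setting the coefficient of each power of x to zero and solving order by order (substituting the coefficients already found):
  x^0: 2 a_2 + 3 a_0 = 0  ->  2 a_2 = -3 a_0 = 3  ->  a_2 = 3/2
  x^1: 6 a_3 + 6 a_1 = 0  ->  6 a_3 = -6 a_1 = 12  ->  a_3 = 2
  x^2: 12 a_4 + 13 a_2 = 0  ->  12 a_4 = -13 a_2 = -39/2  ->  a_4 = -13/8
  x^3: 20 a_5 + 24 a_3 = 0  ->  20 a_5 = -24 a_3 = -48  ->  a_5 = -12/5
Truncated series: y(x) = -1 - 2 x + (3/2) x^2 + 2 x^3 - (13/8) x^4 - (12/5) x^5 + O(x^6).

a_0 = -1; a_1 = -2; a_2 = 3/2; a_3 = 2; a_4 = -13/8; a_5 = -12/5


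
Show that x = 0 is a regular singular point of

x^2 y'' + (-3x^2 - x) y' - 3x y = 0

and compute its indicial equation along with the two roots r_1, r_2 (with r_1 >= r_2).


Divide by x^2 to reach normal form y'' + P_1(x) y' + P_2(x) y = 0 with P_1(x) = -3 - 1/x and P_2(x) = -3/x.
x = 0 is a singular point because the y'-coefficient -3 - 1/x has a pole at x = 0 and the y-coefficient -3/x has a pole at x = 0.
It is a regular singular point because x P_1(x) = p(x) = -3x - 1 and x^2 P_2(x) = q(x) = -3x are polynomials, hence analytic at x = 0.
p(0) = -1,  q(0) = 0.
Indicial equation: r(r-1) + p(0) r + q(0) = 0, i.e. r^2 + (p(0) - 1) r + q(0) = 0, i.e. r^2 - 2 r = 0.
Discriminant: (-2)^2 - 4(0) = 4, so r = (2 ± 2)/2.
Solving: r_1 = 2, r_2 = 0.

indicial: r^2 - 2 r = 0; roots r_1 = 2, r_2 = 0


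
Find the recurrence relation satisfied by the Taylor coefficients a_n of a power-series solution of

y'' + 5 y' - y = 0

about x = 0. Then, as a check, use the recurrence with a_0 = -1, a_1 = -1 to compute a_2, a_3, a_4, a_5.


Substitute y = sum_n a_n x^n.
y''(x) has coefficient (n+2)(n+1) a_{n+2} at x^n;
5 y'(x) has coefficient 5 (n+1) a_{n+1} at x^n;
-y(x) has coefficient -1 a_n at x^n.
Matching x^n: (n+2)(n+1) a_{n+2} + 5 (n+1) a_{n+1} - 1 a_n = 0.
Thus a_{n+2} = [-5 (n+1) a_{n+1} + 1 a_n] / ((n+1)(n+2)).

Check with a_0 = -1, a_1 = -1 (apply the recurrence for n = 0, 1, 2, 3): a_0 = -1, a_1 = -1, a_2 = 2, a_3 = -7/2, a_4 = 109/24, a_5 = -283/60.

a_(n+2) = [-5 (n+1) a_(n+1) + 1 a_n] / ((n+1)(n+2)); check: a_0 = -1, a_1 = -1, a_2 = 2, a_3 = -7/2, a_4 = 109/24, a_5 = -283/60


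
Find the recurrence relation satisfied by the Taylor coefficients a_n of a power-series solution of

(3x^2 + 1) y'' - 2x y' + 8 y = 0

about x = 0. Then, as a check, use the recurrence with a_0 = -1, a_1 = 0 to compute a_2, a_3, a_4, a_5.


Substitute y = sum_n a_n x^n.
(1 + 3 x^2) y'' contributes (n+2)(n+1) a_{n+2} + 3 n(n-1) a_n at x^n.
-2 x y'(x) contributes -2 n a_n at x^n.
8 y(x) contributes 8 a_n at x^n.
Matching x^n: (n+2)(n+1) a_{n+2} + (3 n(n-1) - 2 n + 8) a_n = 0.
Thus a_{n+2} = (-3 n(n-1) + 2 n - 8) / ((n+1)(n+2)) * a_n.

Check with a_0 = -1, a_1 = 0 (apply the recurrence for n = 0, 1, 2, 3): a_0 = -1, a_1 = 0, a_2 = 4, a_3 = 0, a_4 = -10/3, a_5 = 0.

a_(n+2) = (-3 n(n-1) + 2 n - 8) / ((n+1)(n+2)) * a_n; check: a_0 = -1, a_1 = 0, a_2 = 4, a_3 = 0, a_4 = -10/3, a_5 = 0


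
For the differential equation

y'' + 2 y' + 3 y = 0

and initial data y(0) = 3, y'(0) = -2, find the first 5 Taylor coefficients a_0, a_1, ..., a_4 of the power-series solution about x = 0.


Ansatz: y(x) = sum_{n>=0} a_n x^n, so y'(x) = sum_{n>=1} n a_n x^(n-1) and y''(x) = sum_{n>=2} n(n-1) a_n x^(n-2).
Substitute into P(x) y'' + Q(x) y' + R(x) y = 0 with P(x) = 1, Q(x) = 2, R(x) = 3, and match powers of x.
Initial conditions: a_0 = 3, a_1 = -2.
Setting the coefficient of each power of x to zero and solving order by order (substituting the coefficients already found):
  x^0: 2 a_2 + 2 a_1 + 3 a_0 = 0  ->  2 a_2 = -2 a_1 - 3 a_0 = -5  ->  a_2 = -5/2
  x^1: 6 a_3 + 4 a_2 + 3 a_1 = 0  ->  6 a_3 = -4 a_2 - 3 a_1 = 16  ->  a_3 = 8/3
  x^2: 12 a_4 + 6 a_3 + 3 a_2 = 0  ->  12 a_4 = -6 a_3 - 3 a_2 = -17/2  ->  a_4 = -17/24
Truncated series: y(x) = 3 - 2 x - (5/2) x^2 + (8/3) x^3 - (17/24) x^4 + O(x^5).

a_0 = 3; a_1 = -2; a_2 = -5/2; a_3 = 8/3; a_4 = -17/24


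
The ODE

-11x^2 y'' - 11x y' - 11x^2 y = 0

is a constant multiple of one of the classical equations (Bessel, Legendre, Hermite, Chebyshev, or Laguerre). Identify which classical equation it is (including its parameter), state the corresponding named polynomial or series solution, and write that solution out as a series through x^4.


All three coefficients share the factor -11; dividing through by -11 gives  x^2 y'' + x y' + x^2 y = 0.
This matches the Bessel equation x^2 y'' + x y' + (x^2 - nu^2) y = 0 with nu^2 = 0, so nu = 0; the solution bounded at x = 0 is J_0(x).
Frobenius at x = 0: indicial roots ±nu; for r = nu the recurrence k(k + 2nu) c_k = -c_{k-2} gives the standard series J_nu(x) = sum_{k>=0} (-1)^k / (k! (k+nu)!) (x/2)^(2k+nu). Evaluate the first 3 terms:
  k = 0: (-1)^0 / (0! * 0! * 2^0) x^0 = 1/(1*1*1) x^0 = (1) x^0
  k = 1: (-1)^1 / (1! * 1! * 2^2) x^2 = -1/(1*1*4) x^2 = (-1/4) x^2
  k = 2: (-1)^2 / (2! * 2! * 2^4) x^4 = 1/(2*2*16) x^4 = (1/64) x^4
Hence J_0(x) = x^4/64 - x^2/4 + 1 + ....

J_0(x); series = x^4/64 - x^2/4 + 1


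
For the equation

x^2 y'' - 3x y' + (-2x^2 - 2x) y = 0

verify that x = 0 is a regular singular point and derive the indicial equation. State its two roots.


Divide by x^2 to reach normal form y'' + P_1(x) y' + P_2(x) y = 0 with P_1(x) = -3/x and P_2(x) = -2 - 2/x.
x = 0 is a singular point because the y'-coefficient -3/x has a pole at x = 0 and the y-coefficient -2 - 2/x has a pole at x = 0.
It is a regular singular point because x P_1(x) = p(x) = -3 and x^2 P_2(x) = q(x) = -2x^2 - 2x are polynomials, hence analytic at x = 0.
p(0) = -3,  q(0) = 0.
Indicial equation: r(r-1) + p(0) r + q(0) = 0, i.e. r^2 + (p(0) - 1) r + q(0) = 0, i.e. r^2 - 4 r = 0.
Discriminant: (-4)^2 - 4(0) = 16, so r = (4 ± 4)/2.
Solving: r_1 = 4, r_2 = 0.

indicial: r^2 - 4 r = 0; roots r_1 = 4, r_2 = 0


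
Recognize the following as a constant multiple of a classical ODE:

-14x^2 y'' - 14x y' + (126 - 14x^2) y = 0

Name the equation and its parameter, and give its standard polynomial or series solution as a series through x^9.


All three coefficients share the factor -14; dividing through by -14 gives  x^2 y'' + x y' + (x^2 - 9) y = 0.
This matches the Bessel equation x^2 y'' + x y' + (x^2 - nu^2) y = 0 with nu^2 = 9, so nu = 3; the solution bounded at x = 0 is J_3(x).
Frobenius at x = 0: indicial roots ±nu; for r = nu the recurrence k(k + 2nu) c_k = -c_{k-2} gives the standard series J_nu(x) = sum_{k>=0} (-1)^k / (k! (k+nu)!) (x/2)^(2k+nu). Evaluate the first 4 terms:
  k = 0: (-1)^0 / (0! * 3! * 2^3) x^3 = 1/(1*6*8) x^3 = (1/48) x^3
  k = 1: (-1)^1 / (1! * 4! * 2^5) x^5 = -1/(1*24*32) x^5 = (-1/768) x^5
  k = 2: (-1)^2 / (2! * 5! * 2^7) x^7 = 1/(2*120*128) x^7 = (1/30720) x^7
  k = 3: (-1)^3 / (3! * 6! * 2^9) x^9 = -1/(6*720*512) x^9 = (-1/2211840) x^9
Hence J_3(x) = -x^9/2211840 + x^7/30720 - x^5/768 + x^3/48 + ....

J_3(x); series = -x^9/2211840 + x^7/30720 - x^5/768 + x^3/48


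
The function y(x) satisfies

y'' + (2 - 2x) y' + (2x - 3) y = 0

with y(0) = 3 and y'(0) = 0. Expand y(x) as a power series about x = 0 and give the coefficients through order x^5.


Ansatz: y(x) = sum_{n>=0} a_n x^n, so y'(x) = sum_{n>=1} n a_n x^(n-1) and y''(x) = sum_{n>=2} n(n-1) a_n x^(n-2).
Substitute into P(x) y'' + Q(x) y' + R(x) y = 0 with P(x) = 1, Q(x) = 2 - 2x, R(x) = 2x - 3, and match powers of x.
Initial conditions: a_0 = 3, a_1 = 0.
Setting the coefficient of each power of x to zero and solving order by order (substituting the coefficients already found):
  x^0: 2 a_2 + 2 a_1 - 3 a_0 = 0  ->  2 a_2 = -2 a_1 + 3 a_0 = 9  ->  a_2 = 9/2
  x^1: 6 a_3 + 4 a_2 - 5 a_1 + 2 a_0 = 0  ->  6 a_3 = -4 a_2 + 5 a_1 - 2 a_0 = -24  ->  a_3 = -4
  x^2: 12 a_4 + 6 a_3 - 7 a_2 + 2 a_1 = 0  ->  12 a_4 = -6 a_3 + 7 a_2 - 2 a_1 = 111/2  ->  a_4 = 37/8
  x^3: 20 a_5 + 8 a_4 - 9 a_3 + 2 a_2 = 0  ->  20 a_5 = -8 a_4 + 9 a_3 - 2 a_2 = -82  ->  a_5 = -41/10
Truncated series: y(x) = 3 + (9/2) x^2 - 4 x^3 + (37/8) x^4 - (41/10) x^5 + O(x^6).

a_0 = 3; a_1 = 0; a_2 = 9/2; a_3 = -4; a_4 = 37/8; a_5 = -41/10


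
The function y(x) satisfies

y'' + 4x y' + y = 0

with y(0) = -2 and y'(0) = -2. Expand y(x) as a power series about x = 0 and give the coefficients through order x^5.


Ansatz: y(x) = sum_{n>=0} a_n x^n, so y'(x) = sum_{n>=1} n a_n x^(n-1) and y''(x) = sum_{n>=2} n(n-1) a_n x^(n-2).
Substitute into P(x) y'' + Q(x) y' + R(x) y = 0 with P(x) = 1, Q(x) = 4x, R(x) = 1, and match powers of x.
Initial conditions: a_0 = -2, a_1 = -2.
Setting the coefficient of each power of x to zero and solving order by order (substituting the coefficients already found):
  x^0: 2 a_2 + a_0 = 0  ->  2 a_2 = -a_0 = 2  ->  a_2 = 1
  x^1: 6 a_3 + 5 a_1 = 0  ->  6 a_3 = -5 a_1 = 10  ->  a_3 = 5/3
  x^2: 12 a_4 + 9 a_2 = 0  ->  12 a_4 = -9 a_2 = -9  ->  a_4 = -3/4
  x^3: 20 a_5 + 13 a_3 = 0  ->  20 a_5 = -13 a_3 = -65/3  ->  a_5 = -13/12
Truncated series: y(x) = -2 - 2 x + x^2 + (5/3) x^3 - (3/4) x^4 - (13/12) x^5 + O(x^6).

a_0 = -2; a_1 = -2; a_2 = 1; a_3 = 5/3; a_4 = -3/4; a_5 = -13/12


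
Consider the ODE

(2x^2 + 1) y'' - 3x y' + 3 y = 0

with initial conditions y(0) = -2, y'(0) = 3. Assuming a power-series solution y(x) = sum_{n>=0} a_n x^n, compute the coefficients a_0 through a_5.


Ansatz: y(x) = sum_{n>=0} a_n x^n, so y'(x) = sum_{n>=1} n a_n x^(n-1) and y''(x) = sum_{n>=2} n(n-1) a_n x^(n-2).
Substitute into P(x) y'' + Q(x) y' + R(x) y = 0 with P(x) = 2x^2 + 1, Q(x) = -3x, R(x) = 3, and match powers of x.
Initial conditions: a_0 = -2, a_1 = 3.
Setting the coefficient of each power of x to zero and solving order by order (substituting the coefficients already found):
  x^0: 2 a_2 + 3 a_0 = 0  ->  2 a_2 = -3 a_0 = 6  ->  a_2 = 3
  x^1: 6 a_3 = 0  ->  a_3 = 0
  x^2: 12 a_4 + a_2 = 0  ->  12 a_4 = -a_2 = -3  ->  a_4 = -1/4
  x^3: 20 a_5 + 6 a_3 = 0  ->  20 a_5 = -6 a_3 = 0  ->  a_5 = 0
Truncated series: y(x) = -2 + 3 x + 3 x^2 - (1/4) x^4 + O(x^6).

a_0 = -2; a_1 = 3; a_2 = 3; a_3 = 0; a_4 = -1/4; a_5 = 0


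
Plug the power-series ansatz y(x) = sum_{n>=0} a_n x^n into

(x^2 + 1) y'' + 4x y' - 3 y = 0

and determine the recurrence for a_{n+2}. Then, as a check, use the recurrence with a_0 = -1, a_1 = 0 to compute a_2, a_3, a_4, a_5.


Substitute y = sum_n a_n x^n.
(1 + 1 x^2) y'' contributes (n+2)(n+1) a_{n+2} + n(n-1) a_n at x^n.
4 x y'(x) contributes 4 n a_n at x^n.
-3 y(x) contributes -3 a_n at x^n.
Matching x^n: (n+2)(n+1) a_{n+2} + (n(n-1) + 4 n - 3) a_n = 0.
Thus a_{n+2} = (-n(n-1) - 4 n + 3) / ((n+1)(n+2)) * a_n.

Check with a_0 = -1, a_1 = 0 (apply the recurrence for n = 0, 1, 2, 3): a_0 = -1, a_1 = 0, a_2 = -3/2, a_3 = 0, a_4 = 7/8, a_5 = 0.

a_(n+2) = (-n(n-1) - 4 n + 3) / ((n+1)(n+2)) * a_n; check: a_0 = -1, a_1 = 0, a_2 = -3/2, a_3 = 0, a_4 = 7/8, a_5 = 0


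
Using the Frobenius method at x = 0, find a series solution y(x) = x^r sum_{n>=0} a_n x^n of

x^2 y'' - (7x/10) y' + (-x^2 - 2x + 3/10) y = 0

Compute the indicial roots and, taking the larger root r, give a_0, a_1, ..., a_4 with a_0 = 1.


Write in Frobenius form y'' + (p(x)/x) y' + (q(x)/x^2) y = 0:
  p(x) = -7/10,  q(x) = -x^2 - 2x + 3/10.
Indicial equation: r(r-1) + (-7/10) r + (3/10) = 0 -> roots r_1 = 3/2, r_2 = 1/5.
Take r = r_1 = 3/2. Let y(x) = x^r sum_{n>=0} a_n x^n with a_0 = 1.
Substitute y = x^r sum a_n x^n and match x^{r+n}. The recurrence is
  D(n) a_n - 2 a_{n-1} - 1 a_{n-2} = 0,  where D(n) = (r+n)(r+n-1) + (-7/10)(r+n) + (3/10).
  a_n = [2 a_{n-1} + 1 a_{n-2}] / D(n).
Since the indicial polynomial factors as (r - r_1)(r - r_2), D(n) = (r_1 + n - r_1)(r_1 + n - r_2) = n(n + 13/10).
Evaluating step by step (a_0 = 1):
  n = 1: D(1) = 1(1 + 13/10) = 23/10; numerator = 2(1) = 2; a_1 = (2)/(23/10) = 20/23
  n = 2: D(2) = 2(2 + 13/10) = 33/5; numerator = 2(20/23) + 1(1) = 63/23; a_2 = (63/23)/(33/5) = 105/253
  n = 3: D(3) = 3(3 + 13/10) = 129/10; numerator = 2(105/253) + 1(20/23) = 430/253; a_3 = (430/253)/(129/10) = 100/759
  n = 4: D(4) = 4(4 + 13/10) = 106/5; numerator = 2(100/759) + 1(105/253) = 515/759; a_4 = (515/759)/(106/5) = 2575/80454

r = 3/2; a_0 = 1; a_1 = 20/23; a_2 = 105/253; a_3 = 100/759; a_4 = 2575/80454


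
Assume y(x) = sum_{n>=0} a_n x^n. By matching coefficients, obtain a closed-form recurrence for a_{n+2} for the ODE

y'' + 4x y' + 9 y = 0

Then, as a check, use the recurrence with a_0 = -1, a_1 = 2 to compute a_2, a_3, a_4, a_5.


Substitute y = sum_n a_n x^n.
y''(x) has coefficient (n+2)(n+1) a_{n+2} at x^n;
4 x y'(x) has coefficient 4 n a_n at x^n (shift);
9 y(x) has coefficient 9 a_n at x^n.
Matching x^n: (n+2)(n+1) a_{n+2} + (4n + 9) a_n = 0.
Thus a_{n+2} = (-4n - 9) / ((n+1)(n+2)) * a_n.

Check with a_0 = -1, a_1 = 2 (apply the recurrence for n = 0, 1, 2, 3): a_0 = -1, a_1 = 2, a_2 = 9/2, a_3 = -13/3, a_4 = -51/8, a_5 = 91/20.

a_(n+2) = (-4n - 9) / ((n+1)(n+2)) * a_n; check: a_0 = -1, a_1 = 2, a_2 = 9/2, a_3 = -13/3, a_4 = -51/8, a_5 = 91/20


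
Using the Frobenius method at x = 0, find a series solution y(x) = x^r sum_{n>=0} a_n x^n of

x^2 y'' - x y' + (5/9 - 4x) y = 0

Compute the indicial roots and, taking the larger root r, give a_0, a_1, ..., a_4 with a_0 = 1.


Write in Frobenius form y'' + (p(x)/x) y' + (q(x)/x^2) y = 0:
  p(x) = -1,  q(x) = 5/9 - 4x.
Indicial equation: r(r-1) + (-1) r + (5/9) = 0 -> roots r_1 = 5/3, r_2 = 1/3.
Take r = r_1 = 5/3. Let y(x) = x^r sum_{n>=0} a_n x^n with a_0 = 1.
Substitute y = x^r sum a_n x^n and match x^{r+n}. The recurrence is
  D(n) a_n - 4 a_{n-1} = 0,  where D(n) = (r+n)(r+n-1) + (-1)(r+n) + (5/9).
  a_n = 4 / D(n) * a_{n-1}.
Since the indicial polynomial factors as (r - r_1)(r - r_2), D(n) = (r_1 + n - r_1)(r_1 + n - r_2) = n(n + 4/3).
Evaluating step by step (a_0 = 1):
  n = 1: D(1) = 1(1 + 4/3) = 7/3; numerator = 4(1) = 4; a_1 = (4)/(7/3) = 12/7
  n = 2: D(2) = 2(2 + 4/3) = 20/3; numerator = 4(12/7) = 48/7; a_2 = (48/7)/(20/3) = 36/35
  n = 3: D(3) = 3(3 + 4/3) = 13; numerator = 4(36/35) = 144/35; a_3 = (144/35)/(13) = 144/455
  n = 4: D(4) = 4(4 + 4/3) = 64/3; numerator = 4(144/455) = 576/455; a_4 = (576/455)/(64/3) = 27/455

r = 5/3; a_0 = 1; a_1 = 12/7; a_2 = 36/35; a_3 = 144/455; a_4 = 27/455


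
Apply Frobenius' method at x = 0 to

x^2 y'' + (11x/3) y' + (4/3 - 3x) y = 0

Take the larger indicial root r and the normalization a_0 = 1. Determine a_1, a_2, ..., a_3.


Write in Frobenius form y'' + (p(x)/x) y' + (q(x)/x^2) y = 0:
  p(x) = 11/3,  q(x) = 4/3 - 3x.
Indicial equation: r(r-1) + (11/3) r + (4/3) = 0 -> roots r_1 = -2/3, r_2 = -2.
Take r = r_1 = -2/3. Let y(x) = x^r sum_{n>=0} a_n x^n with a_0 = 1.
Substitute y = x^r sum a_n x^n and match x^{r+n}. The recurrence is
  D(n) a_n - 3 a_{n-1} = 0,  where D(n) = (r+n)(r+n-1) + (11/3)(r+n) + (4/3).
  a_n = 3 / D(n) * a_{n-1}.
Since the indicial polynomial factors as (r - r_1)(r - r_2), D(n) = (r_1 + n - r_1)(r_1 + n - r_2) = n(n + 4/3).
Evaluating step by step (a_0 = 1):
  n = 1: D(1) = 1(1 + 4/3) = 7/3; numerator = 3(1) = 3; a_1 = (3)/(7/3) = 9/7
  n = 2: D(2) = 2(2 + 4/3) = 20/3; numerator = 3(9/7) = 27/7; a_2 = (27/7)/(20/3) = 81/140
  n = 3: D(3) = 3(3 + 4/3) = 13; numerator = 3(81/140) = 243/140; a_3 = (243/140)/(13) = 243/1820

r = -2/3; a_0 = 1; a_1 = 9/7; a_2 = 81/140; a_3 = 243/1820


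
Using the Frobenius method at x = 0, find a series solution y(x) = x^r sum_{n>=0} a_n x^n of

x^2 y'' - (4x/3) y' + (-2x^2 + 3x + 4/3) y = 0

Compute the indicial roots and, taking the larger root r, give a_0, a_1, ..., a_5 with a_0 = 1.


Write in Frobenius form y'' + (p(x)/x) y' + (q(x)/x^2) y = 0:
  p(x) = -4/3,  q(x) = -2x^2 + 3x + 4/3.
Indicial equation: r(r-1) + (-4/3) r + (4/3) = 0 -> roots r_1 = 4/3, r_2 = 1.
Take r = r_1 = 4/3. Let y(x) = x^r sum_{n>=0} a_n x^n with a_0 = 1.
Substitute y = x^r sum a_n x^n and match x^{r+n}. The recurrence is
  D(n) a_n + 3 a_{n-1} - 2 a_{n-2} = 0,  where D(n) = (r+n)(r+n-1) + (-4/3)(r+n) + (4/3).
  a_n = [-3 a_{n-1} + 2 a_{n-2}] / D(n).
Since the indicial polynomial factors as (r - r_1)(r - r_2), D(n) = (r_1 + n - r_1)(r_1 + n - r_2) = n(n + 1/3).
Evaluating step by step (a_0 = 1):
  n = 1: D(1) = 1(1 + 1/3) = 4/3; numerator = -3(1) = -3; a_1 = (-3)/(4/3) = -9/4
  n = 2: D(2) = 2(2 + 1/3) = 14/3; numerator = -3(-9/4) + 2(1) = 35/4; a_2 = (35/4)/(14/3) = 15/8
  n = 3: D(3) = 3(3 + 1/3) = 10; numerator = -3(15/8) + 2(-9/4) = -81/8; a_3 = (-81/8)/(10) = -81/80
  n = 4: D(4) = 4(4 + 1/3) = 52/3; numerator = -3(-81/80) + 2(15/8) = 543/80; a_4 = (543/80)/(52/3) = 1629/4160
  n = 5: D(5) = 5(5 + 1/3) = 80/3; numerator = -3(1629/4160) + 2(-81/80) = -13311/4160; a_5 = (-13311/4160)/(80/3) = -39933/332800

r = 4/3; a_0 = 1; a_1 = -9/4; a_2 = 15/8; a_3 = -81/80; a_4 = 1629/4160; a_5 = -39933/332800


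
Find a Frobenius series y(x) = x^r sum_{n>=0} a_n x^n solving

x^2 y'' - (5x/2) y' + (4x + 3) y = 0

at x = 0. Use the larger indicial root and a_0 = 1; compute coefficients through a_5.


Write in Frobenius form y'' + (p(x)/x) y' + (q(x)/x^2) y = 0:
  p(x) = -5/2,  q(x) = 4x + 3.
Indicial equation: r(r-1) + (-5/2) r + (3) = 0 -> roots r_1 = 2, r_2 = 3/2.
Take r = r_1 = 2. Let y(x) = x^r sum_{n>=0} a_n x^n with a_0 = 1.
Substitute y = x^r sum a_n x^n and match x^{r+n}. The recurrence is
  D(n) a_n + 4 a_{n-1} = 0,  where D(n) = (r+n)(r+n-1) + (-5/2)(r+n) + (3).
  a_n = -4 / D(n) * a_{n-1}.
Since the indicial polynomial factors as (r - r_1)(r - r_2), D(n) = (r_1 + n - r_1)(r_1 + n - r_2) = n(n + 1/2).
Evaluating step by step (a_0 = 1):
  n = 1: D(1) = 1(1 + 1/2) = 3/2; numerator = -4(1) = -4; a_1 = (-4)/(3/2) = -8/3
  n = 2: D(2) = 2(2 + 1/2) = 5; numerator = -4(-8/3) = 32/3; a_2 = (32/3)/(5) = 32/15
  n = 3: D(3) = 3(3 + 1/2) = 21/2; numerator = -4(32/15) = -128/15; a_3 = (-128/15)/(21/2) = -256/315
  n = 4: D(4) = 4(4 + 1/2) = 18; numerator = -4(-256/315) = 1024/315; a_4 = (1024/315)/(18) = 512/2835
  n = 5: D(5) = 5(5 + 1/2) = 55/2; numerator = -4(512/2835) = -2048/2835; a_5 = (-2048/2835)/(55/2) = -4096/155925

r = 2; a_0 = 1; a_1 = -8/3; a_2 = 32/15; a_3 = -256/315; a_4 = 512/2835; a_5 = -4096/155925


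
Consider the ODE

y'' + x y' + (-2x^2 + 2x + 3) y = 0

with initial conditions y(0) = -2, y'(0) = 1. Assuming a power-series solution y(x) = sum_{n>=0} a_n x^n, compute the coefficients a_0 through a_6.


Ansatz: y(x) = sum_{n>=0} a_n x^n, so y'(x) = sum_{n>=1} n a_n x^(n-1) and y''(x) = sum_{n>=2} n(n-1) a_n x^(n-2).
Substitute into P(x) y'' + Q(x) y' + R(x) y = 0 with P(x) = 1, Q(x) = x, R(x) = -2x^2 + 2x + 3, and match powers of x.
Initial conditions: a_0 = -2, a_1 = 1.
Setting the coefficient of each power of x to zero and solving order by order (substituting the coefficients already found):
  x^0: 2 a_2 + 3 a_0 = 0  ->  2 a_2 = -3 a_0 = 6  ->  a_2 = 3
  x^1: 6 a_3 + 4 a_1 + 2 a_0 = 0  ->  6 a_3 = -4 a_1 - 2 a_0 = 0  ->  a_3 = 0
  x^2: 12 a_4 + 5 a_2 + 2 a_1 - 2 a_0 = 0  ->  12 a_4 = -5 a_2 - 2 a_1 + 2 a_0 = -21  ->  a_4 = -7/4
  x^3: 20 a_5 + 6 a_3 + 2 a_2 - 2 a_1 = 0  ->  20 a_5 = -6 a_3 - 2 a_2 + 2 a_1 = -4  ->  a_5 = -1/5
  x^4: 30 a_6 + 7 a_4 + 2 a_3 - 2 a_2 = 0  ->  30 a_6 = -7 a_4 - 2 a_3 + 2 a_2 = 73/4  ->  a_6 = 73/120
Truncated series: y(x) = -2 + x + 3 x^2 - (7/4) x^4 - (1/5) x^5 + (73/120) x^6 + O(x^7).

a_0 = -2; a_1 = 1; a_2 = 3; a_3 = 0; a_4 = -7/4; a_5 = -1/5; a_6 = 73/120


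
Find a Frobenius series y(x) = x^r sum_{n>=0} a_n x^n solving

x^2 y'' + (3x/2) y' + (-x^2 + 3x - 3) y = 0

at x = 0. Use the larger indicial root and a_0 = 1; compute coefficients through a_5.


Write in Frobenius form y'' + (p(x)/x) y' + (q(x)/x^2) y = 0:
  p(x) = 3/2,  q(x) = -x^2 + 3x - 3.
Indicial equation: r(r-1) + (3/2) r + (-3) = 0 -> roots r_1 = 3/2, r_2 = -2.
Take r = r_1 = 3/2. Let y(x) = x^r sum_{n>=0} a_n x^n with a_0 = 1.
Substitute y = x^r sum a_n x^n and match x^{r+n}. The recurrence is
  D(n) a_n + 3 a_{n-1} - 1 a_{n-2} = 0,  where D(n) = (r+n)(r+n-1) + (3/2)(r+n) + (-3).
  a_n = [-3 a_{n-1} + 1 a_{n-2}] / D(n).
Since the indicial polynomial factors as (r - r_1)(r - r_2), D(n) = (r_1 + n - r_1)(r_1 + n - r_2) = n(n + 7/2).
Evaluating step by step (a_0 = 1):
  n = 1: D(1) = 1(1 + 7/2) = 9/2; numerator = -3(1) = -3; a_1 = (-3)/(9/2) = -2/3
  n = 2: D(2) = 2(2 + 7/2) = 11; numerator = -3(-2/3) + 1(1) = 3; a_2 = (3)/(11) = 3/11
  n = 3: D(3) = 3(3 + 7/2) = 39/2; numerator = -3(3/11) + 1(-2/3) = -49/33; a_3 = (-49/33)/(39/2) = -98/1287
  n = 4: D(4) = 4(4 + 7/2) = 30; numerator = -3(-98/1287) + 1(3/11) = 215/429; a_4 = (215/429)/(30) = 43/2574
  n = 5: D(5) = 5(5 + 7/2) = 85/2; numerator = -3(43/2574) + 1(-98/1287) = -25/198; a_5 = (-25/198)/(85/2) = -5/1683

r = 3/2; a_0 = 1; a_1 = -2/3; a_2 = 3/11; a_3 = -98/1287; a_4 = 43/2574; a_5 = -5/1683


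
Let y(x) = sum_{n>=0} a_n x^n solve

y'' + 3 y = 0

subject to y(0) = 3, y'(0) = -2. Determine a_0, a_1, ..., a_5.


Ansatz: y(x) = sum_{n>=0} a_n x^n, so y'(x) = sum_{n>=1} n a_n x^(n-1) and y''(x) = sum_{n>=2} n(n-1) a_n x^(n-2).
Substitute into P(x) y'' + Q(x) y' + R(x) y = 0 with P(x) = 1, Q(x) = 0, R(x) = 3, and match powers of x.
Initial conditions: a_0 = 3, a_1 = -2.
Setting the coefficient of each power of x to zero and solving order by order (substituting the coefficients already found):
  x^0: 2 a_2 + 3 a_0 = 0  ->  2 a_2 = -3 a_0 = -9  ->  a_2 = -9/2
  x^1: 6 a_3 + 3 a_1 = 0  ->  6 a_3 = -3 a_1 = 6  ->  a_3 = 1
  x^2: 12 a_4 + 3 a_2 = 0  ->  12 a_4 = -3 a_2 = 27/2  ->  a_4 = 9/8
  x^3: 20 a_5 + 3 a_3 = 0  ->  20 a_5 = -3 a_3 = -3  ->  a_5 = -3/20
Truncated series: y(x) = 3 - 2 x - (9/2) x^2 + x^3 + (9/8) x^4 - (3/20) x^5 + O(x^6).

a_0 = 3; a_1 = -2; a_2 = -9/2; a_3 = 1; a_4 = 9/8; a_5 = -3/20


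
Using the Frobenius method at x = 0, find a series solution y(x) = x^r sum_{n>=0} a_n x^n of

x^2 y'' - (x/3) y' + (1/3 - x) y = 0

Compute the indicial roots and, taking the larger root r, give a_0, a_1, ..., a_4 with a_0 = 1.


Write in Frobenius form y'' + (p(x)/x) y' + (q(x)/x^2) y = 0:
  p(x) = -1/3,  q(x) = 1/3 - x.
Indicial equation: r(r-1) + (-1/3) r + (1/3) = 0 -> roots r_1 = 1, r_2 = 1/3.
Take r = r_1 = 1. Let y(x) = x^r sum_{n>=0} a_n x^n with a_0 = 1.
Substitute y = x^r sum a_n x^n and match x^{r+n}. The recurrence is
  D(n) a_n - 1 a_{n-1} = 0,  where D(n) = (r+n)(r+n-1) + (-1/3)(r+n) + (1/3).
  a_n = 1 / D(n) * a_{n-1}.
Since the indicial polynomial factors as (r - r_1)(r - r_2), D(n) = (r_1 + n - r_1)(r_1 + n - r_2) = n(n + 2/3).
Evaluating step by step (a_0 = 1):
  n = 1: D(1) = 1(1 + 2/3) = 5/3; numerator = 1(1) = 1; a_1 = (1)/(5/3) = 3/5
  n = 2: D(2) = 2(2 + 2/3) = 16/3; numerator = 1(3/5) = 3/5; a_2 = (3/5)/(16/3) = 9/80
  n = 3: D(3) = 3(3 + 2/3) = 11; numerator = 1(9/80) = 9/80; a_3 = (9/80)/(11) = 9/880
  n = 4: D(4) = 4(4 + 2/3) = 56/3; numerator = 1(9/880) = 9/880; a_4 = (9/880)/(56/3) = 27/49280

r = 1; a_0 = 1; a_1 = 3/5; a_2 = 9/80; a_3 = 9/880; a_4 = 27/49280


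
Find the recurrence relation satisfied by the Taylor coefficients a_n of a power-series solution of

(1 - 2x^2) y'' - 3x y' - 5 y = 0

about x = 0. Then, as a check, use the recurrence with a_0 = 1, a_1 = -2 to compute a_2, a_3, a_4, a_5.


Substitute y = sum_n a_n x^n.
(1 - 2 x^2) y'' contributes (n+2)(n+1) a_{n+2} - 2 n(n-1) a_n at x^n.
-3 x y'(x) contributes -3 n a_n at x^n.
-5 y(x) contributes -5 a_n at x^n.
Matching x^n: (n+2)(n+1) a_{n+2} + (-2 n(n-1) - 3 n - 5) a_n = 0.
Thus a_{n+2} = (2 n(n-1) + 3 n + 5) / ((n+1)(n+2)) * a_n.

Check with a_0 = 1, a_1 = -2 (apply the recurrence for n = 0, 1, 2, 3): a_0 = 1, a_1 = -2, a_2 = 5/2, a_3 = -8/3, a_4 = 25/8, a_5 = -52/15.

a_(n+2) = (2 n(n-1) + 3 n + 5) / ((n+1)(n+2)) * a_n; check: a_0 = 1, a_1 = -2, a_2 = 5/2, a_3 = -8/3, a_4 = 25/8, a_5 = -52/15


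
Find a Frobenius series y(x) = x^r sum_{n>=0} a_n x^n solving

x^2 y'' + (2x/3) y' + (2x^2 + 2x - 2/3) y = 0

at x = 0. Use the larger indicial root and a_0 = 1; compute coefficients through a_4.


Write in Frobenius form y'' + (p(x)/x) y' + (q(x)/x^2) y = 0:
  p(x) = 2/3,  q(x) = 2x^2 + 2x - 2/3.
Indicial equation: r(r-1) + (2/3) r + (-2/3) = 0 -> roots r_1 = 1, r_2 = -2/3.
Take r = r_1 = 1. Let y(x) = x^r sum_{n>=0} a_n x^n with a_0 = 1.
Substitute y = x^r sum a_n x^n and match x^{r+n}. The recurrence is
  D(n) a_n + 2 a_{n-1} + 2 a_{n-2} = 0,  where D(n) = (r+n)(r+n-1) + (2/3)(r+n) + (-2/3).
  a_n = [-2 a_{n-1} - 2 a_{n-2}] / D(n).
Since the indicial polynomial factors as (r - r_1)(r - r_2), D(n) = (r_1 + n - r_1)(r_1 + n - r_2) = n(n + 5/3).
Evaluating step by step (a_0 = 1):
  n = 1: D(1) = 1(1 + 5/3) = 8/3; numerator = -2(1) = -2; a_1 = (-2)/(8/3) = -3/4
  n = 2: D(2) = 2(2 + 5/3) = 22/3; numerator = -2(-3/4) - 2(1) = -1/2; a_2 = (-1/2)/(22/3) = -3/44
  n = 3: D(3) = 3(3 + 5/3) = 14; numerator = -2(-3/44) - 2(-3/4) = 18/11; a_3 = (18/11)/(14) = 9/77
  n = 4: D(4) = 4(4 + 5/3) = 68/3; numerator = -2(9/77) - 2(-3/44) = -15/154; a_4 = (-15/154)/(68/3) = -45/10472

r = 1; a_0 = 1; a_1 = -3/4; a_2 = -3/44; a_3 = 9/77; a_4 = -45/10472


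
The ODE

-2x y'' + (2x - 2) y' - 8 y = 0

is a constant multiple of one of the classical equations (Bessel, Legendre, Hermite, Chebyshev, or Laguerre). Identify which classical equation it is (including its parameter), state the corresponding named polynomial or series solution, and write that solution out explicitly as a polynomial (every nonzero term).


All three coefficients share the factor -2; dividing through by -2 gives  x y'' + (1 - x) y' + 4 y = 0.
This matches the Laguerre equation x y'' + (1 - x) y' + n y = 0 with n = 4; the polynomial solution is L_4(x).
With y = sum_k a_k x^k, matching x^k gives (k+1)k a_{k+1} + (k+1) a_{k+1} - k a_k + n a_k = 0, i.e. (k+1)^2 a_{k+1} = (k - n) a_k = (k - 4) a_k. The right side vanishes at k = 4, so the series terminates at degree 4.
Standard normalization L_n(0) = 1 gives a_0 = 1. Work upward with a_{k+1} = (k - 4) a_k / (k+1)^2:
  a_1 = (0 - 4)(1) / 1^2 = -4/1 = -4
  a_2 = (1 - 4)(-4) / 2^2 = 12/4 = 3
  a_3 = (2 - 4)(3) / 3^2 = -6/9 = -2/3
  a_4 = (3 - 4)(-2/3) / 4^2 = (2/3)/16 = 1/24
Hence L_4(x) = x^4/24 - 2 x^3/3 + 3 x^2 - 4 x + 1.

L_4(x); series = x^4/24 - 2 x^3/3 + 3 x^2 - 4 x + 1
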